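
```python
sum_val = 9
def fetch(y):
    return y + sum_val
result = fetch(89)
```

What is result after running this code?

Step 1: sum_val = 9 is defined globally.
Step 2: fetch(89) uses parameter y = 89 and looks up sum_val from global scope = 9.
Step 3: result = 89 + 9 = 98

The answer is 98.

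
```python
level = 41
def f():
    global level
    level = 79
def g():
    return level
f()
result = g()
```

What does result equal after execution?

Step 1: level = 41.
Step 2: f() sets global level = 79.
Step 3: g() reads global level = 79. result = 79

The answer is 79.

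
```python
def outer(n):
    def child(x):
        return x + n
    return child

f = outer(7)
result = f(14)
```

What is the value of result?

Step 1: outer(7) creates a closure that captures n = 7.
Step 2: f(14) calls the closure with x = 14, returning 14 + 7 = 21.
Step 3: result = 21

The answer is 21.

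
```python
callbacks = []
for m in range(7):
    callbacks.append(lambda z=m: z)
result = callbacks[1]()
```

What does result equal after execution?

Step 1: Default argument z=m captures m's value at each iteration.
Step 2: callbacks[1] captured z = 1 when m was 1.
Step 3: result = 1

The answer is 1.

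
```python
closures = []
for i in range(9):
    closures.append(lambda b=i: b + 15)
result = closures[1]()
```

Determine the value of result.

Step 1: Default argument b=i captures i's value at definition time.
Step 2: closures[1] was defined when i = 1, so b defaults to 1.
Step 3: result = 1 + 15 = 16 (default arg fixes the late binding issue)

The answer is 16.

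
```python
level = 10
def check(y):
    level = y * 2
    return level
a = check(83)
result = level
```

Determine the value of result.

Step 1: Global level = 10.
Step 2: check(83) creates local level = 83 * 2 = 166.
Step 3: Global level unchanged because no global keyword. result = 10

The answer is 10.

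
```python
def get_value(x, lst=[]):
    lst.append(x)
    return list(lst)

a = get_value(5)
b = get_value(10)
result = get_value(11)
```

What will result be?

Step 1: Default list is shared. list() creates copies for return values.
Step 2: Internal list grows: [5] -> [5, 10] -> [5, 10, 11].
Step 3: result = [5, 10, 11]

The answer is [5, 10, 11].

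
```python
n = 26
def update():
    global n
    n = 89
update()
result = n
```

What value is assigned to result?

Step 1: n = 26 globally.
Step 2: update() declares global n and sets it to 89.
Step 3: After update(), global n = 89. result = 89

The answer is 89.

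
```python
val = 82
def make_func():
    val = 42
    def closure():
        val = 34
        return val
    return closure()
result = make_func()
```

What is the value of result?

Step 1: Three scopes define val: global (82), make_func (42), closure (34).
Step 2: closure() has its own local val = 34, which shadows both enclosing and global.
Step 3: result = 34 (local wins in LEGB)

The answer is 34.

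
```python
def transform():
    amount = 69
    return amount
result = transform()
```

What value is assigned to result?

Step 1: transform() defines amount = 69 in its local scope.
Step 2: return amount finds the local variable amount = 69.
Step 3: result = 69

The answer is 69.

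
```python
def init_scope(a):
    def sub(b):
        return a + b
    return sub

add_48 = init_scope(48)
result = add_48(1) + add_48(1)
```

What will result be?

Step 1: add_48 captures a = 48.
Step 2: add_48(1) = 48 + 1 = 49, called twice.
Step 3: result = 49 + 49 = 98

The answer is 98.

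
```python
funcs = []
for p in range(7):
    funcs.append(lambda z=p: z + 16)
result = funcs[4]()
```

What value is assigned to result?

Step 1: Default argument z=p captures p's value at definition time.
Step 2: funcs[4] was defined when p = 4, so z defaults to 4.
Step 3: result = 4 + 16 = 20 (default arg fixes the late binding issue)

The answer is 20.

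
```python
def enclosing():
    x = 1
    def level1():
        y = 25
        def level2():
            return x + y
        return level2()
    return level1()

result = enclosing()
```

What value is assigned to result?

Step 1: x = 1 in enclosing. y = 25 in level1.
Step 2: level2() reads x = 1 and y = 25 from enclosing scopes.
Step 3: result = 1 + 25 = 26

The answer is 26.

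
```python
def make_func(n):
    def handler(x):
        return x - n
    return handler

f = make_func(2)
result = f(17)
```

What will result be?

Step 1: make_func(2) creates a closure capturing n = 2.
Step 2: f(17) computes 17 - 2 = 15.
Step 3: result = 15

The answer is 15.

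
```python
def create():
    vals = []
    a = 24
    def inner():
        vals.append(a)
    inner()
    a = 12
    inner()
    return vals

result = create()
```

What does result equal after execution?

Step 1: a = 24. inner() appends current a to vals.
Step 2: First inner(): appends 24. Then a = 12.
Step 3: Second inner(): appends 12 (closure sees updated a). result = [24, 12]

The answer is [24, 12].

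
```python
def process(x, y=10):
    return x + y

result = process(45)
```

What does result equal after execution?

Step 1: process(45) uses default y = 10.
Step 2: Returns 45 + 10 = 55.
Step 3: result = 55

The answer is 55.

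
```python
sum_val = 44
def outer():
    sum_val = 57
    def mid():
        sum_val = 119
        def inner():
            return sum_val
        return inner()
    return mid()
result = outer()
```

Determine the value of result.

Step 1: Three levels of shadowing: global 44, outer 57, mid 119.
Step 2: inner() finds sum_val = 119 in enclosing mid() scope.
Step 3: result = 119

The answer is 119.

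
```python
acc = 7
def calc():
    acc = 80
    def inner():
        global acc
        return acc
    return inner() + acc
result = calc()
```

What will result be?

Step 1: Global acc = 7. calc() shadows with local acc = 80.
Step 2: inner() uses global keyword, so inner() returns global acc = 7.
Step 3: calc() returns 7 + 80 = 87

The answer is 87.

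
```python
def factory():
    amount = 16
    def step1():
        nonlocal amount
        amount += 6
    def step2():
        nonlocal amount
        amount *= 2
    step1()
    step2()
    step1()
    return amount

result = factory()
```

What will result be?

Step 1: amount = 16.
Step 2: step1(): amount = 16 + 6 = 22.
Step 3: step2(): amount = 22 * 2 = 44.
Step 4: step1(): amount = 44 + 6 = 50. result = 50

The answer is 50.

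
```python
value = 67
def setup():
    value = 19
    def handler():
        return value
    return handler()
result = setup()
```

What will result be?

Step 1: value = 67 globally, but setup() defines value = 19 locally.
Step 2: handler() looks up value. Not in local scope, so checks enclosing scope (setup) and finds value = 19.
Step 3: result = 19

The answer is 19.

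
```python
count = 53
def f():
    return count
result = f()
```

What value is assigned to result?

Step 1: count = 53 is defined in the global scope.
Step 2: f() looks up count. No local count exists, so Python checks the global scope via LEGB rule and finds count = 53.
Step 3: result = 53

The answer is 53.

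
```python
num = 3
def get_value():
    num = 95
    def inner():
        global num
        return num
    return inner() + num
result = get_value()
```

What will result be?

Step 1: Global num = 3. get_value() shadows with local num = 95.
Step 2: inner() uses global keyword, so inner() returns global num = 3.
Step 3: get_value() returns 3 + 95 = 98

The answer is 98.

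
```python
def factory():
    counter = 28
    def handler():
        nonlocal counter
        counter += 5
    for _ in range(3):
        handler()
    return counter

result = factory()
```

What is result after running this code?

Step 1: counter = 28.
Step 2: handler() is called 3 times in a loop, each adding 5 via nonlocal.
Step 3: counter = 28 + 5 * 3 = 43

The answer is 43.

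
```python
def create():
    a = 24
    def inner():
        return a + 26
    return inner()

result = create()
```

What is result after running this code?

Step 1: create() defines a = 24.
Step 2: inner() reads a = 24 from enclosing scope, returns 24 + 26 = 50.
Step 3: result = 50

The answer is 50.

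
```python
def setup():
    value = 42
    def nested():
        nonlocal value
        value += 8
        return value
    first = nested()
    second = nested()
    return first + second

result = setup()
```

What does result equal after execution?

Step 1: value starts at 42.
Step 2: First call: value = 42 + 8 = 50, returns 50.
Step 3: Second call: value = 50 + 8 = 58, returns 58.
Step 4: result = 50 + 58 = 108

The answer is 108.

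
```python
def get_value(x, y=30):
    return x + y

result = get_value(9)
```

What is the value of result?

Step 1: get_value(9) uses default y = 30.
Step 2: Returns 9 + 30 = 39.
Step 3: result = 39

The answer is 39.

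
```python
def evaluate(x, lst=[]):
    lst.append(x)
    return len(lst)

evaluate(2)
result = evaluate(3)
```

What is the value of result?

Step 1: Mutable default list persists between calls.
Step 2: First call: lst = [2], len = 1. Second call: lst = [2, 3], len = 2.
Step 3: result = 2

The answer is 2.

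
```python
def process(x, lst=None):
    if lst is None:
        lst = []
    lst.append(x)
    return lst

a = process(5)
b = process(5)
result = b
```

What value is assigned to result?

Step 1: None default with guard creates a NEW list each call.
Step 2: a = [5] (fresh list). b = [5] (another fresh list).
Step 3: result = [5] (this is the fix for mutable default)

The answer is [5].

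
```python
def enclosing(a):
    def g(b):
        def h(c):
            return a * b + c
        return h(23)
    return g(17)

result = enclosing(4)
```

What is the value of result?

Step 1: a = 4, b = 17, c = 23.
Step 2: h() computes a * b + c = 4 * 17 + 23 = 91.
Step 3: result = 91

The answer is 91.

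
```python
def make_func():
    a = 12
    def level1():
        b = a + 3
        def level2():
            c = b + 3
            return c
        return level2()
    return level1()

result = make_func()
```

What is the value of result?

Step 1: a = 12. b = a + 3 = 15.
Step 2: c = b + 3 = 15 + 3 = 18.
Step 3: result = 18

The answer is 18.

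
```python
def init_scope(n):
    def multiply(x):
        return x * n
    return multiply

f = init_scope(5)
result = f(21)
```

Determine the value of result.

Step 1: init_scope(5) returns multiply closure with n = 5.
Step 2: f(21) computes 21 * 5 = 105.
Step 3: result = 105

The answer is 105.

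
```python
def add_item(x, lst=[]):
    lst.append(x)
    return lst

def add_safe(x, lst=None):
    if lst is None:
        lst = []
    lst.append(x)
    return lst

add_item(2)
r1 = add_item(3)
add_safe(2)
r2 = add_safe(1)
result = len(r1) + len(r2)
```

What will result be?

Step 1: add_item shares mutable default: after 2 calls, lst = [2, 3], len = 2.
Step 2: add_safe creates fresh list each time: r2 = [1], len = 1.
Step 3: result = 2 + 1 = 3

The answer is 3.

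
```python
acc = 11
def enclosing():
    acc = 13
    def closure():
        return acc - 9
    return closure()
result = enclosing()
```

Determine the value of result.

Step 1: enclosing() shadows global acc with acc = 13.
Step 2: closure() finds acc = 13 in enclosing scope, computes 13 - 9 = 4.
Step 3: result = 4

The answer is 4.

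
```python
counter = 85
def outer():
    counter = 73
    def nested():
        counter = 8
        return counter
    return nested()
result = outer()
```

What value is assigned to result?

Step 1: Three scopes define counter: global (85), outer (73), nested (8).
Step 2: nested() has its own local counter = 8, which shadows both enclosing and global.
Step 3: result = 8 (local wins in LEGB)

The answer is 8.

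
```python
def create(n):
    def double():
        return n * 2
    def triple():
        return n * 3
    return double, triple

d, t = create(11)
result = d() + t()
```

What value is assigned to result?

Step 1: Both closures capture the same n = 11.
Step 2: d() = 11 * 2 = 22, t() = 11 * 3 = 33.
Step 3: result = 22 + 33 = 55

The answer is 55.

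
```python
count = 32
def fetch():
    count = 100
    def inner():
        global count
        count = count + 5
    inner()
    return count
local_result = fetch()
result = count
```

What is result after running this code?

Step 1: Global count = 32. fetch() creates local count = 100.
Step 2: inner() declares global count and adds 5: global count = 32 + 5 = 37.
Step 3: fetch() returns its local count = 100 (unaffected by inner).
Step 4: result = global count = 37

The answer is 37.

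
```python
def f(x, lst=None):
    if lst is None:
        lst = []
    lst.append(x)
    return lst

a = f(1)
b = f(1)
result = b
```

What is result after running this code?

Step 1: None default with guard creates a NEW list each call.
Step 2: a = [1] (fresh list). b = [1] (another fresh list).
Step 3: result = [1] (this is the fix for mutable default)

The answer is [1].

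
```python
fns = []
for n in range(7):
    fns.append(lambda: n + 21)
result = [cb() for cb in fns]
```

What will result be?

Step 1: All lambdas capture n by reference. After the loop, n = 6.
Step 2: Each call returns 6 + 21 = 27.
Step 3: result = [27, 27, 27, 27, 27, 27, 27]

The answer is [27, 27, 27, 27, 27, 27, 27].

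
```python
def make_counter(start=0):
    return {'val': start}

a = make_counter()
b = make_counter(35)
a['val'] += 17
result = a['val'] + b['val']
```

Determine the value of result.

Step 1: make_counter() returns a new dict each call (immutable default 0).
Step 2: a = {'val': 0}, b = {'val': 35}.
Step 3: a['val'] += 17 = 17. result = 17 + 35 = 52

The answer is 52.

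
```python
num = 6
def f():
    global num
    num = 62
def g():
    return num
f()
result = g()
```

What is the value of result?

Step 1: num = 6.
Step 2: f() sets global num = 62.
Step 3: g() reads global num = 62. result = 62

The answer is 62.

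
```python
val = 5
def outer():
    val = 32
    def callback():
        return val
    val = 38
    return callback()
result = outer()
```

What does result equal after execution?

Step 1: outer() sets val = 32, then later val = 38.
Step 2: callback() is called after val is reassigned to 38. Closures capture variables by reference, not by value.
Step 3: result = 38

The answer is 38.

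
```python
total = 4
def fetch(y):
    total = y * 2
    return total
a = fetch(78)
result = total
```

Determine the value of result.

Step 1: Global total = 4.
Step 2: fetch(78) creates local total = 78 * 2 = 156.
Step 3: Global total unchanged because no global keyword. result = 4

The answer is 4.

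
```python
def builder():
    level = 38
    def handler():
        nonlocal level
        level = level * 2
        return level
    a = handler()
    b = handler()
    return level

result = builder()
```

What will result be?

Step 1: level starts at 38.
Step 2: First handler(): level = 38 * 2 = 76.
Step 3: Second handler(): level = 76 * 2 = 152.
Step 4: result = 152

The answer is 152.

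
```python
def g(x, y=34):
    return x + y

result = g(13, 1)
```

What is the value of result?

Step 1: g(13, 1) overrides default y with 1.
Step 2: Returns 13 + 1 = 14.
Step 3: result = 14

The answer is 14.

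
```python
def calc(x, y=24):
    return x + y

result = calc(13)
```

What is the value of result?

Step 1: calc(13) uses default y = 24.
Step 2: Returns 13 + 24 = 37.
Step 3: result = 37

The answer is 37.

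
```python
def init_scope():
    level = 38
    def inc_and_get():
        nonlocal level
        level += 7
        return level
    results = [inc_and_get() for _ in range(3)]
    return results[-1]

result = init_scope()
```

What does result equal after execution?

Step 1: level = 38.
Step 2: Three calls to inc_and_get(), each adding 7.
Step 3: Last value = 38 + 7 * 3 = 59

The answer is 59.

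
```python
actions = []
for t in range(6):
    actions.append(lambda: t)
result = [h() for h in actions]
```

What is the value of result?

Step 1: All 6 lambdas share the same variable t.
Step 2: After the loop, t = 5.
Step 3: Each call returns 5. result = [5, 5, 5, 5, 5, 5]

The answer is [5, 5, 5, 5, 5, 5].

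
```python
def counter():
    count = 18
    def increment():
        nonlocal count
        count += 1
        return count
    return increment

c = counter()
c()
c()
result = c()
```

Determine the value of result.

Step 1: counter() creates closure with count = 18.
Step 2: Each c() call increments count via nonlocal. After 3 calls: 18 + 3 = 21.
Step 3: result = 21

The answer is 21.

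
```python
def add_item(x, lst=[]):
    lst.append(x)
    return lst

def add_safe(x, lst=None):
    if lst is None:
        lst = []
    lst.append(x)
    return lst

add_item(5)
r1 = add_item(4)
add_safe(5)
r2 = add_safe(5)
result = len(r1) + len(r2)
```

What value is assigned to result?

Step 1: add_item shares mutable default: after 2 calls, lst = [5, 4], len = 2.
Step 2: add_safe creates fresh list each time: r2 = [5], len = 1.
Step 3: result = 2 + 1 = 3

The answer is 3.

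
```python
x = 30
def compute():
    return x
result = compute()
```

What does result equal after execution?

Step 1: x = 30 is defined in the global scope.
Step 2: compute() looks up x. No local x exists, so Python checks the global scope via LEGB rule and finds x = 30.
Step 3: result = 30

The answer is 30.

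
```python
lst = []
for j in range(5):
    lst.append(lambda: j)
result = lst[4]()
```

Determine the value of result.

Step 1: The loop creates 5 lambdas, all referencing the same variable j.
Step 2: After the loop, j = 4 (final value).
Step 3: lst[4]() looks up j at call time and finds 4. This is the late binding gotcha. result = 4

The answer is 4.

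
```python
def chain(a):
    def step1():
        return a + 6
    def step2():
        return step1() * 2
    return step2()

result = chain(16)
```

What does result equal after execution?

Step 1: chain(16) captures a = 16.
Step 2: step2() calls step1() which returns 16 + 6 = 22.
Step 3: step2() returns 22 * 2 = 44

The answer is 44.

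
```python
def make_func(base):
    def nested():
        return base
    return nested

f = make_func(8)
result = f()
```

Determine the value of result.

Step 1: make_func(8) creates closure capturing base = 8.
Step 2: f() returns the captured base = 8.
Step 3: result = 8

The answer is 8.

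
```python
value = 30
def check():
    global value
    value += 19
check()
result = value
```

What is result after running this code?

Step 1: value = 30 globally.
Step 2: check() modifies global value: value += 19 = 49.
Step 3: result = 49

The answer is 49.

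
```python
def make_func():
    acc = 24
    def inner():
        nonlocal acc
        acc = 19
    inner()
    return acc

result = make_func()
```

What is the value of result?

Step 1: make_func() sets acc = 24.
Step 2: inner() uses nonlocal to reassign acc = 19.
Step 3: result = 19

The answer is 19.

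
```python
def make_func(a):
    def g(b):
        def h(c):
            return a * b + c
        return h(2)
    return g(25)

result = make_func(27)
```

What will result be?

Step 1: a = 27, b = 25, c = 2.
Step 2: h() computes a * b + c = 27 * 25 + 2 = 677.
Step 3: result = 677

The answer is 677.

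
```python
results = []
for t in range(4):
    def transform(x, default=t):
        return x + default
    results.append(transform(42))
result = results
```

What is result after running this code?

Step 1: Default argument default=t is evaluated at function definition time.
Step 2: Each iteration creates transform with default = current t value.
Step 3: transform(42) returns 42 + default. results = [42, 43, 44, 45]

The answer is [42, 43, 44, 45].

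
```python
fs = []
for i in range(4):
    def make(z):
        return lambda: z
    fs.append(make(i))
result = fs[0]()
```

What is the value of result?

Step 1: make(i) creates a new scope capturing z = i at call time.
Step 2: fs[0] = make(0), so its lambda captures z = 0.
Step 3: result = 0 (closure factory fixes late binding)

The answer is 0.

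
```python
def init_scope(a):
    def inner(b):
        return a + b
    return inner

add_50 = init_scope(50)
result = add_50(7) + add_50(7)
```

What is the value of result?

Step 1: add_50 captures a = 50.
Step 2: add_50(7) = 50 + 7 = 57, called twice.
Step 3: result = 57 + 57 = 114

The answer is 114.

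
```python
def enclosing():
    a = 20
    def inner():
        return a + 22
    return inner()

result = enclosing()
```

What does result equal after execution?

Step 1: enclosing() defines a = 20.
Step 2: inner() reads a = 20 from enclosing scope, returns 20 + 22 = 42.
Step 3: result = 42

The answer is 42.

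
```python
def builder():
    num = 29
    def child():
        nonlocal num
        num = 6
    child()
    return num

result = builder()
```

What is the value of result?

Step 1: builder() sets num = 29.
Step 2: child() uses nonlocal to reassign num = 6.
Step 3: result = 6

The answer is 6.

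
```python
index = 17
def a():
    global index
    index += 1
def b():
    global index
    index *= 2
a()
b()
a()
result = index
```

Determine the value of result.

Step 1: index = 17.
Step 2: a(): index = 17 + 1 = 18.
Step 3: b(): index = 18 * 2 = 36.
Step 4: a(): index = 36 + 1 = 37

The answer is 37.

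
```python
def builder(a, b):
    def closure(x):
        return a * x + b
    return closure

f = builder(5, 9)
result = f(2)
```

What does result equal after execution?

Step 1: builder(5, 9) captures a = 5, b = 9.
Step 2: f(2) computes 5 * 2 + 9 = 19.
Step 3: result = 19

The answer is 19.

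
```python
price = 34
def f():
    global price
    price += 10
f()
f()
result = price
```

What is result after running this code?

Step 1: price = 34.
Step 2: First f(): price = 34 + 10 = 44.
Step 3: Second f(): price = 44 + 10 = 54. result = 54

The answer is 54.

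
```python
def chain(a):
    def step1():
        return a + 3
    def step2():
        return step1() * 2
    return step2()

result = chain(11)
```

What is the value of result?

Step 1: chain(11) captures a = 11.
Step 2: step2() calls step1() which returns 11 + 3 = 14.
Step 3: step2() returns 14 * 2 = 28

The answer is 28.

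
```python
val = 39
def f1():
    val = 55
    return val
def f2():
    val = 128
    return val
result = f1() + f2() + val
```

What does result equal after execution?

Step 1: Each function shadows global val with its own local.
Step 2: f1() returns 55, f2() returns 128.
Step 3: Global val = 39 is unchanged. result = 55 + 128 + 39 = 222

The answer is 222.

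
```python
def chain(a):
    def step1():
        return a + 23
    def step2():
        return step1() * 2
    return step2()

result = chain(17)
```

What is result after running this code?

Step 1: chain(17) captures a = 17.
Step 2: step2() calls step1() which returns 17 + 23 = 40.
Step 3: step2() returns 40 * 2 = 80

The answer is 80.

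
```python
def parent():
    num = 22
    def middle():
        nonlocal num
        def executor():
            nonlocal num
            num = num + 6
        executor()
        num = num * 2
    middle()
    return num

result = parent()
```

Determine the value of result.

Step 1: num = 22.
Step 2: executor() adds 6: num = 22 + 6 = 28.
Step 3: middle() doubles: num = 28 * 2 = 56.
Step 4: result = 56

The answer is 56.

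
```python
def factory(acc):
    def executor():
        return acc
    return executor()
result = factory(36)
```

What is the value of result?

Step 1: factory(36) binds parameter acc = 36.
Step 2: executor() looks up acc in enclosing scope and finds the parameter acc = 36.
Step 3: result = 36

The answer is 36.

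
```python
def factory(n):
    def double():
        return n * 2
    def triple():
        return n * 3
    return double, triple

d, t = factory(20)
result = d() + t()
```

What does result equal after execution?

Step 1: Both closures capture the same n = 20.
Step 2: d() = 20 * 2 = 40, t() = 20 * 3 = 60.
Step 3: result = 40 + 60 = 100

The answer is 100.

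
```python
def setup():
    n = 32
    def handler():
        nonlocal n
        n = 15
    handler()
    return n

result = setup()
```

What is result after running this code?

Step 1: setup() sets n = 32.
Step 2: handler() uses nonlocal to reassign n = 15.
Step 3: result = 15

The answer is 15.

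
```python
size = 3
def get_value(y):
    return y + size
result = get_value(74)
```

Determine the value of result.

Step 1: size = 3 is defined globally.
Step 2: get_value(74) uses parameter y = 74 and looks up size from global scope = 3.
Step 3: result = 74 + 3 = 77

The answer is 77.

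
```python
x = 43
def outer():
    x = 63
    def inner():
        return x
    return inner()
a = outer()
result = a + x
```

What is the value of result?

Step 1: outer() has local x = 63. inner() reads from enclosing.
Step 2: outer() returns 63. Global x = 43 unchanged.
Step 3: result = 63 + 43 = 106

The answer is 106.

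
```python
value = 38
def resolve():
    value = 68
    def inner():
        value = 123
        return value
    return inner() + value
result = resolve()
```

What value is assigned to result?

Step 1: resolve() has local value = 68. inner() has local value = 123.
Step 2: inner() returns its local value = 123.
Step 3: resolve() returns 123 + its own value (68) = 191

The answer is 191.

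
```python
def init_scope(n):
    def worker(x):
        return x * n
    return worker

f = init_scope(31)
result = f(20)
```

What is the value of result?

Step 1: init_scope(31) creates a closure capturing n = 31.
Step 2: f(20) computes 20 * 31 = 620.
Step 3: result = 620

The answer is 620.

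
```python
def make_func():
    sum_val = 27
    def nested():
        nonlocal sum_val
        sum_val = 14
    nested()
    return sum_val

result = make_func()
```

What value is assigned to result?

Step 1: make_func() sets sum_val = 27.
Step 2: nested() uses nonlocal to reassign sum_val = 14.
Step 3: result = 14

The answer is 14.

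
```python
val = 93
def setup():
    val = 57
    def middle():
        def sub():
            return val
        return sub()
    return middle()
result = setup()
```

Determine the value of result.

Step 1: setup() defines val = 57. middle() and sub() have no local val.
Step 2: sub() checks local (none), enclosing middle() (none), enclosing setup() and finds val = 57.
Step 3: result = 57

The answer is 57.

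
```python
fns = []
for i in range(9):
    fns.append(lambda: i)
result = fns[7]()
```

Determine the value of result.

Step 1: The loop creates 9 lambdas, all referencing the same variable i.
Step 2: After the loop, i = 8 (final value).
Step 3: fns[7]() looks up i at call time and finds 8. This is the late binding gotcha. result = 8

The answer is 8.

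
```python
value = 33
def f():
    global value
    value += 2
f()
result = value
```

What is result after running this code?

Step 1: value = 33 globally.
Step 2: f() modifies global value: value += 2 = 35.
Step 3: result = 35

The answer is 35.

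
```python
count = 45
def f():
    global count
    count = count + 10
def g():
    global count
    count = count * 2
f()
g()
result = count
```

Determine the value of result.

Step 1: count = 45.
Step 2: f() adds 10: count = 45 + 10 = 55.
Step 3: g() doubles: count = 55 * 2 = 110.
Step 4: result = 110

The answer is 110.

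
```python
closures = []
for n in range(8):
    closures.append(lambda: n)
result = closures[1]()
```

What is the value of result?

Step 1: The loop creates 8 lambdas, all referencing the same variable n.
Step 2: After the loop, n = 7 (final value).
Step 3: closures[1]() looks up n at call time and finds 7. This is the late binding gotcha. result = 7

The answer is 7.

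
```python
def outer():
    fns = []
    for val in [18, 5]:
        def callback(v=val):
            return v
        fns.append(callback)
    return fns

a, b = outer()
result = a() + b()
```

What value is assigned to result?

Step 1: Default argument v=val captures val at each iteration.
Step 2: a() returns 18 (captured at first iteration), b() returns 5 (captured at second).
Step 3: result = 18 + 5 = 23

The answer is 23.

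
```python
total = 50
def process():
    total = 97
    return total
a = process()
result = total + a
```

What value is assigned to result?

Step 1: Global total = 50. process() returns local total = 97.
Step 2: a = 97. Global total still = 50.
Step 3: result = 50 + 97 = 147

The answer is 147.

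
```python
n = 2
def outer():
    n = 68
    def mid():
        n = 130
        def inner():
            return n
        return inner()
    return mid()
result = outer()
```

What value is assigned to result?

Step 1: Three levels of shadowing: global 2, outer 68, mid 130.
Step 2: inner() finds n = 130 in enclosing mid() scope.
Step 3: result = 130

The answer is 130.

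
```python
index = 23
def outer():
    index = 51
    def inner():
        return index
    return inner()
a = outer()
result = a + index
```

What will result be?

Step 1: outer() has local index = 51. inner() reads from enclosing.
Step 2: outer() returns 51. Global index = 23 unchanged.
Step 3: result = 51 + 23 = 74

The answer is 74.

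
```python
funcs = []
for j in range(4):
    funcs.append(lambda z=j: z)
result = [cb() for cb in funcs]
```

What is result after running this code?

Step 1: Default arg z=j captures j at each iteration.
Step 2: Each lambda has its own default: 0, 1, ..., 3.
Step 3: result = [0, 1, 2, 3]

The answer is [0, 1, 2, 3].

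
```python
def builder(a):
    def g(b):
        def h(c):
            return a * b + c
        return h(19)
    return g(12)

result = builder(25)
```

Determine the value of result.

Step 1: a = 25, b = 12, c = 19.
Step 2: h() computes a * b + c = 25 * 12 + 19 = 319.
Step 3: result = 319

The answer is 319.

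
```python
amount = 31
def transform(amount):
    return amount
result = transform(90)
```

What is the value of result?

Step 1: Global amount = 31.
Step 2: transform(90) takes parameter amount = 90, which shadows the global.
Step 3: result = 90

The answer is 90.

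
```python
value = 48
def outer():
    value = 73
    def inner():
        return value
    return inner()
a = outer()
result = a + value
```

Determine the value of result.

Step 1: outer() has local value = 73. inner() reads from enclosing.
Step 2: outer() returns 73. Global value = 48 unchanged.
Step 3: result = 73 + 48 = 121

The answer is 121.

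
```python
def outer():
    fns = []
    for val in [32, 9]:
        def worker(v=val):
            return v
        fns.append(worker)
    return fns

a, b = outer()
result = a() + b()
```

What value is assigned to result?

Step 1: Default argument v=val captures val at each iteration.
Step 2: a() returns 32 (captured at first iteration), b() returns 9 (captured at second).
Step 3: result = 32 + 9 = 41

The answer is 41.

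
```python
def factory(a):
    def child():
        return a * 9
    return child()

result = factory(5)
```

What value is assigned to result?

Step 1: factory(5) binds parameter a = 5.
Step 2: child() accesses a = 5 from enclosing scope.
Step 3: result = 5 * 9 = 45

The answer is 45.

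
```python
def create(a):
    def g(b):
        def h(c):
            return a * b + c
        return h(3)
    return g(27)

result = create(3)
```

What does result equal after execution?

Step 1: a = 3, b = 27, c = 3.
Step 2: h() computes a * b + c = 3 * 27 + 3 = 84.
Step 3: result = 84

The answer is 84.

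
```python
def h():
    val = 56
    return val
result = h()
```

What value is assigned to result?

Step 1: h() defines val = 56 in its local scope.
Step 2: return val finds the local variable val = 56.
Step 3: result = 56

The answer is 56.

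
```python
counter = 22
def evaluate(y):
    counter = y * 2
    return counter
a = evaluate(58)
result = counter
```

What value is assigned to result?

Step 1: Global counter = 22.
Step 2: evaluate(58) creates local counter = 58 * 2 = 116.
Step 3: Global counter unchanged because no global keyword. result = 22

The answer is 22.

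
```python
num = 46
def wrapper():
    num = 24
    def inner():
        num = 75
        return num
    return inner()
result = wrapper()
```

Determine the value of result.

Step 1: Three scopes define num: global (46), wrapper (24), inner (75).
Step 2: inner() has its own local num = 75, which shadows both enclosing and global.
Step 3: result = 75 (local wins in LEGB)

The answer is 75.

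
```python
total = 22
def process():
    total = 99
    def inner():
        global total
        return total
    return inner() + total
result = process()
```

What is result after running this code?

Step 1: Global total = 22. process() shadows with local total = 99.
Step 2: inner() uses global keyword, so inner() returns global total = 22.
Step 3: process() returns 22 + 99 = 121

The answer is 121.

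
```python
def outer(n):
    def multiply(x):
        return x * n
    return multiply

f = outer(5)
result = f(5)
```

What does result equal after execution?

Step 1: outer(5) returns multiply closure with n = 5.
Step 2: f(5) computes 5 * 5 = 25.
Step 3: result = 25

The answer is 25.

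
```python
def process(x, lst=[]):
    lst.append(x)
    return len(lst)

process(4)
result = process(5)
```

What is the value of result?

Step 1: Mutable default list persists between calls.
Step 2: First call: lst = [4], len = 1. Second call: lst = [4, 5], len = 2.
Step 3: result = 2

The answer is 2.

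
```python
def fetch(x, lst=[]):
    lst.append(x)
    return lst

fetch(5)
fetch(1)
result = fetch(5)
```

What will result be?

Step 1: Mutable default argument gotcha! The list [] is created once.
Step 2: Each call appends to the SAME list: [5], [5, 1], [5, 1, 5].
Step 3: result = [5, 1, 5]

The answer is [5, 1, 5].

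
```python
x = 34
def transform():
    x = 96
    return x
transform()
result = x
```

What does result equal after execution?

Step 1: x = 34 globally.
Step 2: transform() creates a LOCAL x = 96 (no global keyword!).
Step 3: The global x is unchanged. result = 34

The answer is 34.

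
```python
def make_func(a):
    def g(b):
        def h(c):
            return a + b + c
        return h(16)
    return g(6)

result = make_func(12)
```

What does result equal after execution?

Step 1: a = 12, b = 6, c = 16 across three nested scopes.
Step 2: h() accesses all three via LEGB rule.
Step 3: result = 12 + 6 + 16 = 34

The answer is 34.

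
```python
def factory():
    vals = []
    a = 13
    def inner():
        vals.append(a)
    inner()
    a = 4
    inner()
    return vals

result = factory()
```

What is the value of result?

Step 1: a = 13. inner() appends current a to vals.
Step 2: First inner(): appends 13. Then a = 4.
Step 3: Second inner(): appends 4 (closure sees updated a). result = [13, 4]

The answer is [13, 4].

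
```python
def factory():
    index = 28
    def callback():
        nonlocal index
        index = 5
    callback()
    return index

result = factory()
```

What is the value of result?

Step 1: factory() sets index = 28.
Step 2: callback() uses nonlocal to reassign index = 5.
Step 3: result = 5

The answer is 5.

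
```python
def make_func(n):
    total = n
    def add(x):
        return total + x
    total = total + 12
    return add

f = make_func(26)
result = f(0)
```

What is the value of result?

Step 1: make_func(26) sets total = 26, then total = 26 + 12 = 38.
Step 2: Closures capture by reference, so add sees total = 38.
Step 3: f(0) returns 38 + 0 = 38

The answer is 38.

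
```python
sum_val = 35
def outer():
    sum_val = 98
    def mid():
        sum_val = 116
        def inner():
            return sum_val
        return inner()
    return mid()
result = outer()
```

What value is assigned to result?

Step 1: Three levels of shadowing: global 35, outer 98, mid 116.
Step 2: inner() finds sum_val = 116 in enclosing mid() scope.
Step 3: result = 116

The answer is 116.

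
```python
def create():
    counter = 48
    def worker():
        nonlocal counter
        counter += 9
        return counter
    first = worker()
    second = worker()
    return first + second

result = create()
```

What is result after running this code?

Step 1: counter starts at 48.
Step 2: First call: counter = 48 + 9 = 57, returns 57.
Step 3: Second call: counter = 57 + 9 = 66, returns 66.
Step 4: result = 57 + 66 = 123

The answer is 123.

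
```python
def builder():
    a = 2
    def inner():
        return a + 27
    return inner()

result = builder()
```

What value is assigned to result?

Step 1: builder() defines a = 2.
Step 2: inner() reads a = 2 from enclosing scope, returns 2 + 27 = 29.
Step 3: result = 29

The answer is 29.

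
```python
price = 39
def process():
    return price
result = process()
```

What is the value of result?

Step 1: price = 39 is defined in the global scope.
Step 2: process() looks up price. No local price exists, so Python checks the global scope via LEGB rule and finds price = 39.
Step 3: result = 39

The answer is 39.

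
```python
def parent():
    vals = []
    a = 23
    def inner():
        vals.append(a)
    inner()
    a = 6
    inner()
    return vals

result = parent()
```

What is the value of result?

Step 1: a = 23. inner() appends current a to vals.
Step 2: First inner(): appends 23. Then a = 6.
Step 3: Second inner(): appends 6 (closure sees updated a). result = [23, 6]

The answer is [23, 6].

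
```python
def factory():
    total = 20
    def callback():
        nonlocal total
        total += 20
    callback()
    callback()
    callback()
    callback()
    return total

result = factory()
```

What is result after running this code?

Step 1: total starts at 20.
Step 2: callback() is called 4 times, each adding 20.
Step 3: total = 20 + 20 * 4 = 100

The answer is 100.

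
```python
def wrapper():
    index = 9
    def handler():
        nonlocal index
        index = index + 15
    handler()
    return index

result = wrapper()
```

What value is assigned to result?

Step 1: wrapper() sets index = 9.
Step 2: handler() uses nonlocal to modify index in wrapper's scope: index = 9 + 15 = 24.
Step 3: wrapper() returns the modified index = 24

The answer is 24.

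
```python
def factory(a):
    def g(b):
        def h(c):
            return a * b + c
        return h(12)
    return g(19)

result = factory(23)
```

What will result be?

Step 1: a = 23, b = 19, c = 12.
Step 2: h() computes a * b + c = 23 * 19 + 12 = 449.
Step 3: result = 449

The answer is 449.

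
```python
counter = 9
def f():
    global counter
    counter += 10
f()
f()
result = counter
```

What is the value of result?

Step 1: counter = 9.
Step 2: First f(): counter = 9 + 10 = 19.
Step 3: Second f(): counter = 19 + 10 = 29. result = 29

The answer is 29.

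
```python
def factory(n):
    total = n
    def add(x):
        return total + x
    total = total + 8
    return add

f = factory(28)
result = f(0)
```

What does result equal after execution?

Step 1: factory(28) sets total = 28, then total = 28 + 8 = 36.
Step 2: Closures capture by reference, so add sees total = 36.
Step 3: f(0) returns 36 + 0 = 36

The answer is 36.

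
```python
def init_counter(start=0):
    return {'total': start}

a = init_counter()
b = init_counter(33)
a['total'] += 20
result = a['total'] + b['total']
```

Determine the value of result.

Step 1: init_counter() returns a new dict each call (immutable default 0).
Step 2: a = {'total': 0}, b = {'total': 33}.
Step 3: a['total'] += 20 = 20. result = 20 + 33 = 53

The answer is 53.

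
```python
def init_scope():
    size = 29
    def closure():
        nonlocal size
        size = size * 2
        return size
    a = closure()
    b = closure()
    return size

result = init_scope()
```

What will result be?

Step 1: size starts at 29.
Step 2: First closure(): size = 29 * 2 = 58.
Step 3: Second closure(): size = 58 * 2 = 116.
Step 4: result = 116

The answer is 116.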